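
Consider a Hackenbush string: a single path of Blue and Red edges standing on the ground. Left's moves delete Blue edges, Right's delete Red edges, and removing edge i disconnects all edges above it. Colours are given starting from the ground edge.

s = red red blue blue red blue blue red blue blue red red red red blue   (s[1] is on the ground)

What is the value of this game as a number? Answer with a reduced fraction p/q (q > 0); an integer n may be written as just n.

-10557/8192

Recurse on prefixes of the 15-edge string red red blue blue red blue blue red blue blue red red red red blue:
val_1 [r]  L=[—]  R=[0]  so -1
val_2 [rr]  L=[—]  R=[-1 0]  so -2
val_3 [rrb]  L=[-2]  R=[-1 0]  so -3/2
val_4 [rrbb]  L=[-2 -3/2]  R=[-1 0]  so -5/4
val_5 [rrbbr]  L=[-2 -3/2]  R=[-5/4 -1 0]  so -11/8
val_6 [rrbbrb]  L=[-2 -3/2 -11/8]  R=[-5/4 -1 0]  so -21/16
val_7 [rrbbrbb]  L=[-2 -3/2 -11/8 -21/16]  R=[-5/4 -1 0]  so -41/32
val_8 [rrbbrbbr]  L=[-2 -3/2 -11/8 -21/16]  R=[-41/32 -5/4 -1 0]  so -83/64
val_9 [rrbbrbbrb]  L=[-2 -3/2 -11/8 -21/16 -83/64]  R=[-41/32 -5/4 -1 0]  so -165/128
val_10 [rrbbrbbrbb]  L=[-2 -3/2 -11/8 -21/16 -83/64 -165/128]  R=[-41/32 -5/4 -1 0]  so -329/256
val_11 [rrbbrbbrbbr]  L=[-2 -3/2 -11/8 -21/16 -83/64 -165/128]  R=[-329/256 -41/32 -5/4 -1 0]  so -659/512
val_12 [rrbbrbbrbbrr]  L=[-2 -3/2 -11/8 -21/16 -83/64 -165/128]  R=[-659/512 -329/256 -41/32 -5/4 -1 0]  so -1319/1024
val_13 [rrbbrbbrbbrrr]  L=[-2 -3/2 -11/8 -21/16 -83/64 -165/128]  R=[-1319/1024 -659/512 -329/256 -41/32 -5/4 -1 0]  so -2639/2048
val_14 [rrbbrbbrbbrrrr]  L=[-2 -3/2 -11/8 -21/16 -83/64 -165/128]  R=[-2639/2048 -1319/1024 -659/512 -329/256 -41/32 -5/4 -1 0]  so -5279/4096
val_15 [rrbbrbbrbbrrrrb]  L=[-2 -3/2 -11/8 -21/16 -83/64 -165/128 -5279/4096]  R=[-2639/2048 -1319/1024 -659/512 -329/256 -41/32 -5/4 -1 0]  so -10557/8192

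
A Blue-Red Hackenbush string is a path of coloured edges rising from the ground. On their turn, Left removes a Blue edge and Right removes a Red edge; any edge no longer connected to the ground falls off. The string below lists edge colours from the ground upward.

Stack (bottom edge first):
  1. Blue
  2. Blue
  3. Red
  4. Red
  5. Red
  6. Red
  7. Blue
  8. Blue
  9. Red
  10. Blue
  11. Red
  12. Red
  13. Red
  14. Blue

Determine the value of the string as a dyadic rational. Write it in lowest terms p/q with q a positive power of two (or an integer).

4515/4096

v_1 [B]  L=[0]  R=[·]  = 1
v_2 [BB]  L=[0; 1]  R=[·]  = 2
v_3 [BBR]  L=[0; 1]  R=[2]  = 3/2
v_4 [BBRR]  L=[0; 1]  R=[3/2; 2]  = 5/4
v_5 [BBRRR]  L=[0; 1]  R=[5/4; 3/2; 2]  = 9/8
v_6 [BBRRRR]  L=[0; 1]  R=[9/8; 5/4; 3/2; 2]  = 17/16
v_7 [BBRRRRB]  L=[0; 1; 17/16]  R=[9/8; 5/4; 3/2; 2]  = 35/32
v_8 [BBRRRRBB]  L=[0; 1; 17/16; 35/32]  R=[9/8; 5/4; 3/2; 2]  = 71/64
v_9 [BBRRRRBBR]  L=[0; 1; 17/16; 35/32]  R=[71/64; 9/8; 5/4; 3/2; 2]  = 141/128
v_10 [BBRRRRBBRB]  L=[0; 1; 17/16; 35/32; 141/128]  R=[71/64; 9/8; 5/4; 3/2; 2]  = 283/256
v_11 [BBRRRRBBRBR]  L=[0; 1; 17/16; 35/32; 141/128]  R=[283/256; 71/64; 9/8; 5/4; 3/2; 2]  = 565/512
v_12 [BBRRRRBBRBRR]  L=[0; 1; 17/16; 35/32; 141/128]  R=[565/512; 283/256; 71/64; 9/8; 5/4; 3/2; 2]  = 1129/1024
v_13 [BBRRRRBBRBRRR]  L=[0; 1; 17/16; 35/32; 141/128]  R=[1129/1024; 565/512; 283/256; 71/64; 9/8; 5/4; 3/2; 2]  = 2257/2048
v_14 [BBRRRRBBRBRRRB]  L=[0; 1; 17/16; 35/32; 141/128; 2257/2048]  R=[1129/1024; 565/512; 283/256; 71/64; 9/8; 5/4; 3/2; 2]  = 4515/4096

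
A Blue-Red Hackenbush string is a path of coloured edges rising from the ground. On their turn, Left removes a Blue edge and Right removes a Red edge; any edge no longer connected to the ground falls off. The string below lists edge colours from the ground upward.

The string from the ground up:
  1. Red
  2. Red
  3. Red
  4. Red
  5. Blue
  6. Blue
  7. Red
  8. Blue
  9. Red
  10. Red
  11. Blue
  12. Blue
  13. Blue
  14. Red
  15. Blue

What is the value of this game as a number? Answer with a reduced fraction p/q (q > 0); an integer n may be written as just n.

-6853/2048

step 1: add Red to get R; options L={ none } R={ 0 } — -1
step 2: add Red to get RR; options L={ none } R={ -1 0 } — -2
step 3: add Red to get RRR; options L={ none } R={ -2 -1 0 } — -3
step 4: add Red to get RRRR; options L={ none } R={ -3 -2 -1 0 } — -4
step 5: add Blue to get RRRRB; options L={ -4 } R={ -3 -2 -1 0 } — -7/2
step 6: add Blue to get RRRRBB; options L={ -4 -7/2 } R={ -3 -2 -1 0 } — -13/4
step 7: add Red to get RRRRBBR; options L={ -4 -7/2 } R={ -13/4 -3 -2 -1 0 } — -27/8
step 8: add Blue to get RRRRBBRB; options L={ -4 -7/2 -27/8 } R={ -13/4 -3 -2 -1 0 } — -53/16
step 9: add Red to get RRRRBBRBR; options L={ -4 -7/2 -27/8 } R={ -53/16 -13/4 -3 -2 -1 0 } — -107/32
step 10: add Red to get RRRRBBRBRR; options L={ -4 -7/2 -27/8 } R={ -107/32 -53/16 -13/4 -3 -2 -1 0 } — -215/64
step 11: add Blue to get RRRRBBRBRRB; options L={ -4 -7/2 -27/8 -215/64 } R={ -107/32 -53/16 -13/4 -3 -2 -1 0 } — -429/128
step 12: add Blue to get RRRRBBRBRRBB; options L={ -4 -7/2 -27/8 -215/64 -429/128 } R={ -107/32 -53/16 -13/4 -3 -2 -1 0 } — -857/256
step 13: add Blue to get RRRRBBRBRRBBB; options L={ -4 -7/2 -27/8 -215/64 -429/128 -857/256 } R={ -107/32 -53/16 -13/4 -3 -2 -1 0 } — -1713/512
step 14: add Red to get RRRRBBRBRRBBBR; options L={ -4 -7/2 -27/8 -215/64 -429/128 -857/256 } R={ -1713/512 -107/32 -53/16 -13/4 -3 -2 -1 0 } — -3427/1024
step 15: add Blue to get RRRRBBRBRRBBBRB; options L={ -4 -7/2 -27/8 -215/64 -429/128 -857/256 -3427/1024 } R={ -1713/512 -107/32 -53/16 -13/4 -3 -2 -1 0 } — -6853/2048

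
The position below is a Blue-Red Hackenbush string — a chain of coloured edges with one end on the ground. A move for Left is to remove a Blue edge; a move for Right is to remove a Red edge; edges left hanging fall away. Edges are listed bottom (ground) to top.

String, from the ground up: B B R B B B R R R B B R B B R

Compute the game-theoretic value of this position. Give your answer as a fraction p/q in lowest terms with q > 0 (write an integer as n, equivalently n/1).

15469/8192

edge 1 of 15 (B): { 0 | none } → 1
edge 2 of 15 (B): { 0; 1 | none } → 2
edge 3 of 15 (R): { 0; 1 | 2 } → 3/2
edge 4 of 15 (B): { 0; 1; 3/2 | 2 } → 7/4
edge 5 of 15 (B): { 0; 1; 3/2; 7/4 | 2 } → 15/8
edge 6 of 15 (B): { 0; 1; 3/2; 7/4; 15/8 | 2 } → 31/16
edge 7 of 15 (R): { 0; 1; 3/2; 7/4; 15/8 | 31/16; 2 } → 61/32
edge 8 of 15 (R): { 0; 1; 3/2; 7/4; 15/8 | 61/32; 31/16; 2 } → 121/64
edge 9 of 15 (R): { 0; 1; 3/2; 7/4; 15/8 | 121/64; 61/32; 31/16; 2 } → 241/128
edge 10 of 15 (B): { 0; 1; 3/2; 7/4; 15/8; 241/128 | 121/64; 61/32; 31/16; 2 } → 483/256
edge 11 of 15 (B): { 0; 1; 3/2; 7/4; 15/8; 241/128; 483/256 | 121/64; 61/32; 31/16; 2 } → 967/512
edge 12 of 15 (R): { 0; 1; 3/2; 7/4; 15/8; 241/128; 483/256 | 967/512; 121/64; 61/32; 31/16; 2 } → 1933/1024
edge 13 of 15 (B): { 0; 1; 3/2; 7/4; 15/8; 241/128; 483/256; 1933/1024 | 967/512; 121/64; 61/32; 31/16; 2 } → 3867/2048
edge 14 of 15 (B): { 0; 1; 3/2; 7/4; 15/8; 241/128; 483/256; 1933/1024; 3867/2048 | 967/512; 121/64; 61/32; 31/16; 2 } → 7735/4096
edge 15 of 15 (R): { 0; 1; 3/2; 7/4; 15/8; 241/128; 483/256; 1933/1024; 3867/2048 | 7735/4096; 967/512; 121/64; 61/32; 31/16; 2 } → 15469/8192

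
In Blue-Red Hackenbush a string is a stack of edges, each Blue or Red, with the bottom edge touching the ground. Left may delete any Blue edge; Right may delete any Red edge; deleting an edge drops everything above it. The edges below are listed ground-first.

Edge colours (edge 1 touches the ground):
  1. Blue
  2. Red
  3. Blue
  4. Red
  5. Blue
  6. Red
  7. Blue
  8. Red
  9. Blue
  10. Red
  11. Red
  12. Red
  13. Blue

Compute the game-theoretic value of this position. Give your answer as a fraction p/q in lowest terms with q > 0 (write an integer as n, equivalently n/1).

Build G(s[:k]) for k = 1..13, string s = Blue Red Blue Red Blue Red Blue Red Blue Red Red Red Blue.
G_1 [B]  L=[0]  R=[—]  so 1
G_2 [BR]  L=[0]  R=[1]  so 1/2
G_3 [BRB]  L=[0; 1/2]  R=[1]  so 3/4
G_4 [BRBR]  L=[0; 1/2]  R=[3/4; 1]  so 5/8
G_5 [BRBRB]  L=[0; 1/2; 5/8]  R=[3/4; 1]  so 11/16
G_6 [BRBRBR]  L=[0; 1/2; 5/8]  R=[11/16; 3/4; 1]  so 21/32
G_7 [BRBRBRB]  L=[0; 1/2; 5/8; 21/32]  R=[11/16; 3/4; 1]  so 43/64
G_8 [BRBRBRBR]  L=[0; 1/2; 5/8; 21/32]  R=[43/64; 11/16; 3/4; 1]  so 85/128
G_9 [BRBRBRBRB]  L=[0; 1/2; 5/8; 21/32; 85/128]  R=[43/64; 11/16; 3/4; 1]  so 171/256
G_10 [BRBRBRBRBR]  L=[0; 1/2; 5/8; 21/32; 85/128]  R=[171/256; 43/64; 11/16; 3/4; 1]  so 341/512
G_11 [BRBRBRBRBRR]  L=[0; 1/2; 5/8; 21/32; 85/128]  R=[341/512; 171/256; 43/64; 11/16; 3/4; 1]  so 681/1024
G_12 [BRBRBRBRBRRR]  L=[0; 1/2; 5/8; 21/32; 85/128]  R=[681/1024; 341/512; 171/256; 43/64; 11/16; 3/4; 1]  so 1361/2048
G_13 [BRBRBRBRBRRRB]  L=[0; 1/2; 5/8; 21/32; 85/128; 1361/2048]  R=[681/1024; 341/512; 171/256; 43/64; 11/16; 3/4; 1]  so 2723/4096

2723/4096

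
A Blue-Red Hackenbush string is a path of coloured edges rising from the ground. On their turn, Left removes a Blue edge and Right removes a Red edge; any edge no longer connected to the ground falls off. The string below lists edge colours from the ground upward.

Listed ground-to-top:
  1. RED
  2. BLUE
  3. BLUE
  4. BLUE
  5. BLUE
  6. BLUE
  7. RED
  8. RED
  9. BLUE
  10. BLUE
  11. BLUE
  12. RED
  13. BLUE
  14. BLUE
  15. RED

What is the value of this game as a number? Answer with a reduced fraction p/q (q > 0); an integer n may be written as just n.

step 1: add RED to get R; options L={ (no moves) } R={ 0 } = -1
step 2: add BLUE to get RB; options L={ -1 } R={ 0 } = -1/2
step 3: add BLUE to get RBB; options L={ -1, -1/2 } R={ 0 } = -1/4
step 4: add BLUE to get RBBB; options L={ -1, -1/2, -1/4 } R={ 0 } = -1/8
step 5: add BLUE to get RBBBB; options L={ -1, -1/2, -1/4, -1/8 } R={ 0 } = -1/16
step 6: add BLUE to get RBBBBB; options L={ -1, -1/2, -1/4, -1/8, -1/16 } R={ 0 } = -1/32
step 7: add RED to get RBBBBBR; options L={ -1, -1/2, -1/4, -1/8, -1/16 } R={ -1/32, 0 } = -3/64
step 8: add RED to get RBBBBBRR; options L={ -1, -1/2, -1/4, -1/8, -1/16 } R={ -3/64, -1/32, 0 } = -7/128
step 9: add BLUE to get RBBBBBRRB; options L={ -1, -1/2, -1/4, -1/8, -1/16, -7/128 } R={ -3/64, -1/32, 0 } = -13/256
step 10: add BLUE to get RBBBBBRRBB; options L={ -1, -1/2, -1/4, -1/8, -1/16, -7/128, -13/256 } R={ -3/64, -1/32, 0 } = -25/512
step 11: add BLUE to get RBBBBBRRBBB; options L={ -1, -1/2, -1/4, -1/8, -1/16, -7/128, -13/256, -25/512 } R={ -3/64, -1/32, 0 } = -49/1024
step 12: add RED to get RBBBBBRRBBBR; options L={ -1, -1/2, -1/4, -1/8, -1/16, -7/128, -13/256, -25/512 } R={ -49/1024, -3/64, -1/32, 0 } = -99/2048
step 13: add BLUE to get RBBBBBRRBBBRB; options L={ -1, -1/2, -1/4, -1/8, -1/16, -7/128, -13/256, -25/512, -99/2048 } R={ -49/1024, -3/64, -1/32, 0 } = -197/4096
step 14: add BLUE to get RBBBBBRRBBBRBB; options L={ -1, -1/2, -1/4, -1/8, -1/16, -7/128, -13/256, -25/512, -99/2048, -197/4096 } R={ -49/1024, -3/64, -1/32, 0 } = -393/8192
step 15: add RED to get RBBBBBRRBBBRBBR; options L={ -1, -1/2, -1/4, -1/8, -1/16, -7/128, -13/256, -25/512, -99/2048, -197/4096 } R={ -393/8192, -49/1024, -3/64, -1/32, 0 } = -787/16384

-787/16384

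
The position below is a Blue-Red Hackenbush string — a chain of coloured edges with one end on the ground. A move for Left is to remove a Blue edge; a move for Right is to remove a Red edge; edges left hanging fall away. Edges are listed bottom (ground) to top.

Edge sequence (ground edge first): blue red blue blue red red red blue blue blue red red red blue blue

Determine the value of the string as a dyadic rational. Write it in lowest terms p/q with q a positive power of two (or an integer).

Recurse on prefixes of the 15-edge string blue red blue blue red red red blue blue blue red red red blue blue:
edge 1 of 15 (blue): { 0 | ∅ } = 1
edge 2 of 15 (red): { 0 | 1 } = 1/2
edge 3 of 15 (blue): { 0; 1/2 | 1 } = 3/4
edge 4 of 15 (blue): { 0; 1/2; 3/4 | 1 } = 7/8
edge 5 of 15 (red): { 0; 1/2; 3/4 | 7/8; 1 } = 13/16
edge 6 of 15 (red): { 0; 1/2; 3/4 | 13/16; 7/8; 1 } = 25/32
edge 7 of 15 (red): { 0; 1/2; 3/4 | 25/32; 13/16; 7/8; 1 } = 49/64
edge 8 of 15 (blue): { 0; 1/2; 3/4; 49/64 | 25/32; 13/16; 7/8; 1 } = 99/128
edge 9 of 15 (blue): { 0; 1/2; 3/4; 49/64; 99/128 | 25/32; 13/16; 7/8; 1 } = 199/256
edge 10 of 15 (blue): { 0; 1/2; 3/4; 49/64; 99/128; 199/256 | 25/32; 13/16; 7/8; 1 } = 399/512
edge 11 of 15 (red): { 0; 1/2; 3/4; 49/64; 99/128; 199/256 | 399/512; 25/32; 13/16; 7/8; 1 } = 797/1024
edge 12 of 15 (red): { 0; 1/2; 3/4; 49/64; 99/128; 199/256 | 797/1024; 399/512; 25/32; 13/16; 7/8; 1 } = 1593/2048
edge 13 of 15 (red): { 0; 1/2; 3/4; 49/64; 99/128; 199/256 | 1593/2048; 797/1024; 399/512; 25/32; 13/16; 7/8; 1 } = 3185/4096
edge 14 of 15 (blue): { 0; 1/2; 3/4; 49/64; 99/128; 199/256; 3185/4096 | 1593/2048; 797/1024; 399/512; 25/32; 13/16; 7/8; 1 } = 6371/8192
edge 15 of 15 (blue): { 0; 1/2; 3/4; 49/64; 99/128; 199/256; 3185/4096; 6371/8192 | 1593/2048; 797/1024; 399/512; 25/32; 13/16; 7/8; 1 } = 12743/16384

12743/16384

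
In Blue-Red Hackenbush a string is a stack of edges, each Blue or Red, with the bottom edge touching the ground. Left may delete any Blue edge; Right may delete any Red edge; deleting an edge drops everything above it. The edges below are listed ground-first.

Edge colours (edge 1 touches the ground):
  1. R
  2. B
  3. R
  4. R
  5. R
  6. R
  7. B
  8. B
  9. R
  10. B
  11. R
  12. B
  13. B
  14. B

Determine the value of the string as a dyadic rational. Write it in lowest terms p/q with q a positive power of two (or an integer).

v(R) = { · | 0 } = -1
v(RB) = { -1 | 0 } = -1/2
v(RBR) = { -1 | -1/2 0 } = -3/4
v(RBRR) = { -1 | -3/4 -1/2 0 } = -7/8
v(RBRRR) = { -1 | -7/8 -3/4 -1/2 0 } = -15/16
v(RBRRRR) = { -1 | -15/16 -7/8 -3/4 -1/2 0 } = -31/32
v(RBRRRRB) = { -1 -31/32 | -15/16 -7/8 -3/4 -1/2 0 } = -61/64
v(RBRRRRBB) = { -1 -31/32 -61/64 | -15/16 -7/8 -3/4 -1/2 0 } = -121/128
v(RBRRRRBBR) = { -1 -31/32 -61/64 | -121/128 -15/16 -7/8 -3/4 -1/2 0 } = -243/256
v(RBRRRRBBRB) = { -1 -31/32 -61/64 -243/256 | -121/128 -15/16 -7/8 -3/4 -1/2 0 } = -485/512
v(RBRRRRBBRBR) = { -1 -31/32 -61/64 -243/256 | -485/512 -121/128 -15/16 -7/8 -3/4 -1/2 0 } = -971/1024
v(RBRRRRBBRBRB) = { -1 -31/32 -61/64 -243/256 -971/1024 | -485/512 -121/128 -15/16 -7/8 -3/4 -1/2 0 } = -1941/2048
v(RBRRRRBBRBRBB) = { -1 -31/32 -61/64 -243/256 -971/1024 -1941/2048 | -485/512 -121/128 -15/16 -7/8 -3/4 -1/2 0 } = -3881/4096
v(RBRRRRBBRBRBBB) = { -1 -31/32 -61/64 -243/256 -971/1024 -1941/2048 -3881/4096 | -485/512 -121/128 -15/16 -7/8 -3/4 -1/2 0 } = -7761/8192

-7761/8192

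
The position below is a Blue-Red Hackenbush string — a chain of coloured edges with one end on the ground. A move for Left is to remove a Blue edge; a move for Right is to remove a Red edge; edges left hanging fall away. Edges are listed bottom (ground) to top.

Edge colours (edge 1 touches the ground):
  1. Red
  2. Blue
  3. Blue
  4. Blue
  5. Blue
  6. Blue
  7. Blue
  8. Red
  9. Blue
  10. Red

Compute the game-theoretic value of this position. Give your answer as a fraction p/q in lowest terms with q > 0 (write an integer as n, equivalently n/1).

G(R) = { (no moves) | 0 } — -1
G(RB) = { -1 | 0 } — -1/2
G(RBB) = { -1, -1/2 | 0 } — -1/4
G(RBBB) = { -1, -1/2, -1/4 | 0 } — -1/8
G(RBBBB) = { -1, -1/2, -1/4, -1/8 | 0 } — -1/16
G(RBBBBB) = { -1, -1/2, -1/4, -1/8, -1/16 | 0 } — -1/32
G(RBBBBBB) = { -1, -1/2, -1/4, -1/8, -1/16, -1/32 | 0 } — -1/64
G(RBBBBBBR) = { -1, -1/2, -1/4, -1/8, -1/16, -1/32 | -1/64, 0 } — -3/128
G(RBBBBBBRB) = { -1, -1/2, -1/4, -1/8, -1/16, -1/32, -3/128 | -1/64, 0 } — -5/256
G(RBBBBBBRBR) = { -1, -1/2, -1/4, -1/8, -1/16, -1/32, -3/128 | -5/256, -1/64, 0 } — -11/512

-11/512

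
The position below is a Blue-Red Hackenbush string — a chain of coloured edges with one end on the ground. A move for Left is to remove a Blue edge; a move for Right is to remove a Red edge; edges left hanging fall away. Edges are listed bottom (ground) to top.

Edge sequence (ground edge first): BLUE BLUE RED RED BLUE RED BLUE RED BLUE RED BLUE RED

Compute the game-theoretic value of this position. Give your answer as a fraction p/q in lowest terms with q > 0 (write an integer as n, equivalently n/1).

B: Left { 0 }, Right {  } = simplest 1
BB: Left { 0, 1 }, Right {  } = simplest 2
BBR: Left { 0, 1 }, Right { 2 } = simplest 3/2
BBRR: Left { 0, 1 }, Right { 3/2, 2 } = simplest 5/4
BBRRB: Left { 0, 1, 5/4 }, Right { 3/2, 2 } = simplest 11/8
BBRRBR: Left { 0, 1, 5/4 }, Right { 11/8, 3/2, 2 } = simplest 21/16
BBRRBRB: Left { 0, 1, 5/4, 21/16 }, Right { 11/8, 3/2, 2 } = simplest 43/32
BBRRBRBR: Left { 0, 1, 5/4, 21/16 }, Right { 43/32, 11/8, 3/2, 2 } = simplest 85/64
BBRRBRBRB: Left { 0, 1, 5/4, 21/16, 85/64 }, Right { 43/32, 11/8, 3/2, 2 } = simplest 171/128
BBRRBRBRBR: Left { 0, 1, 5/4, 21/16, 85/64 }, Right { 171/128, 43/32, 11/8, 3/2, 2 } = simplest 341/256
BBRRBRBRBRB: Left { 0, 1, 5/4, 21/16, 85/64, 341/256 }, Right { 171/128, 43/32, 11/8, 3/2, 2 } = simplest 683/512
BBRRBRBRBRBR: Left { 0, 1, 5/4, 21/16, 85/64, 341/256 }, Right { 683/512, 171/128, 43/32, 11/8, 3/2, 2 } = simplest 1365/1024

1365/1024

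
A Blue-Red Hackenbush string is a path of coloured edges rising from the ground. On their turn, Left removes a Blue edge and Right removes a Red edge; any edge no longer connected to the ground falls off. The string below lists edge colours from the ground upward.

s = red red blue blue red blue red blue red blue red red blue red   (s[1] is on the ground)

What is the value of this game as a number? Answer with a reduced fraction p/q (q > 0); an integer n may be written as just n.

step 1: add red to get r; options L={ none } R={ 0 } => -1
step 2: add red to get rr; options L={ none } R={ -1,0 } => -2
step 3: add blue to get rrb; options L={ -2 } R={ -1,0 } => -3/2
step 4: add blue to get rrbb; options L={ -2,-3/2 } R={ -1,0 } => -5/4
step 5: add red to get rrbbr; options L={ -2,-3/2 } R={ -5/4,-1,0 } => -11/8
step 6: add blue to get rrbbrb; options L={ -2,-3/2,-11/8 } R={ -5/4,-1,0 } => -21/16
step 7: add red to get rrbbrbr; options L={ -2,-3/2,-11/8 } R={ -21/16,-5/4,-1,0 } => -43/32
step 8: add blue to get rrbbrbrb; options L={ -2,-3/2,-11/8,-43/32 } R={ -21/16,-5/4,-1,0 } => -85/64
step 9: add red to get rrbbrbrbr; options L={ -2,-3/2,-11/8,-43/32 } R={ -85/64,-21/16,-5/4,-1,0 } => -171/128
step 10: add blue to get rrbbrbrbrb; options L={ -2,-3/2,-11/8,-43/32,-171/128 } R={ -85/64,-21/16,-5/4,-1,0 } => -341/256
step 11: add red to get rrbbrbrbrbr; options L={ -2,-3/2,-11/8,-43/32,-171/128 } R={ -341/256,-85/64,-21/16,-5/4,-1,0 } => -683/512
step 12: add red to get rrbbrbrbrbrr; options L={ -2,-3/2,-11/8,-43/32,-171/128 } R={ -683/512,-341/256,-85/64,-21/16,-5/4,-1,0 } => -1367/1024
step 13: add blue to get rrbbrbrbrbrrb; options L={ -2,-3/2,-11/8,-43/32,-171/128,-1367/1024 } R={ -683/512,-341/256,-85/64,-21/16,-5/4,-1,0 } => -2733/2048
step 14: add red to get rrbbrbrbrbrrbr; options L={ -2,-3/2,-11/8,-43/32,-171/128,-1367/1024 } R={ -2733/2048,-683/512,-341/256,-85/64,-21/16,-5/4,-1,0 } => -5467/4096

-5467/4096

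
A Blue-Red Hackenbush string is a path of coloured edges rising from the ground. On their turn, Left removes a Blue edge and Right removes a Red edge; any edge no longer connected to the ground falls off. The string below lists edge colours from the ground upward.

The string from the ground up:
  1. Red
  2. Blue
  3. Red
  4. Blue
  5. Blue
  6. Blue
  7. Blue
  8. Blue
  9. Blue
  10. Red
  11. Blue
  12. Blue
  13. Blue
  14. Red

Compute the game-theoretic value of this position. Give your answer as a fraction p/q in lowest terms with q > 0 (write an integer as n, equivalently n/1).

val(R) = { — | 0 } = -1
val(RB) = { -1 | 0 } = -1/2
val(RBR) = { -1 | -1/2 0 } = -3/4
val(RBRB) = { -1 -3/4 | -1/2 0 } = -5/8
val(RBRBB) = { -1 -3/4 -5/8 | -1/2 0 } = -9/16
val(RBRBBB) = { -1 -3/4 -5/8 -9/16 | -1/2 0 } = -17/32
val(RBRBBBB) = { -1 -3/4 -5/8 -9/16 -17/32 | -1/2 0 } = -33/64
val(RBRBBBBB) = { -1 -3/4 -5/8 -9/16 -17/32 -33/64 | -1/2 0 } = -65/128
val(RBRBBBBBB) = { -1 -3/4 -5/8 -9/16 -17/32 -33/64 -65/128 | -1/2 0 } = -129/256
val(RBRBBBBBBR) = { -1 -3/4 -5/8 -9/16 -17/32 -33/64 -65/128 | -129/256 -1/2 0 } = -259/512
val(RBRBBBBBBRB) = { -1 -3/4 -5/8 -9/16 -17/32 -33/64 -65/128 -259/512 | -129/256 -1/2 0 } = -517/1024
val(RBRBBBBBBRBB) = { -1 -3/4 -5/8 -9/16 -17/32 -33/64 -65/128 -259/512 -517/1024 | -129/256 -1/2 0 } = -1033/2048
val(RBRBBBBBBRBBB) = { -1 -3/4 -5/8 -9/16 -17/32 -33/64 -65/128 -259/512 -517/1024 -1033/2048 | -129/256 -1/2 0 } = -2065/4096
val(RBRBBBBBBRBBBR) = { -1 -3/4 -5/8 -9/16 -17/32 -33/64 -65/128 -259/512 -517/1024 -1033/2048 | -2065/4096 -129/256 -1/2 0 } = -4131/8192

-4131/8192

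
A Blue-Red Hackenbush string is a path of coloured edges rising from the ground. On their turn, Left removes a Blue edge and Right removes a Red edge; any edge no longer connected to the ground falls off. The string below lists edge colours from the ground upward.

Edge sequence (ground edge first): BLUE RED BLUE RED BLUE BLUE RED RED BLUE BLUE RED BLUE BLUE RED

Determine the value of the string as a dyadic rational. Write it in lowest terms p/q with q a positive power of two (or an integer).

5741/8192

edge 1 of 14 (BLUE): { 0 | — } — 1
edge 2 of 14 (RED): { 0 | 1 } — 1/2
edge 3 of 14 (BLUE): { 0, 1/2 | 1 } — 3/4
edge 4 of 14 (RED): { 0, 1/2 | 3/4, 1 } — 5/8
edge 5 of 14 (BLUE): { 0, 1/2, 5/8 | 3/4, 1 } — 11/16
edge 6 of 14 (BLUE): { 0, 1/2, 5/8, 11/16 | 3/4, 1 } — 23/32
edge 7 of 14 (RED): { 0, 1/2, 5/8, 11/16 | 23/32, 3/4, 1 } — 45/64
edge 8 of 14 (RED): { 0, 1/2, 5/8, 11/16 | 45/64, 23/32, 3/4, 1 } — 89/128
edge 9 of 14 (BLUE): { 0, 1/2, 5/8, 11/16, 89/128 | 45/64, 23/32, 3/4, 1 } — 179/256
edge 10 of 14 (BLUE): { 0, 1/2, 5/8, 11/16, 89/128, 179/256 | 45/64, 23/32, 3/4, 1 } — 359/512
edge 11 of 14 (RED): { 0, 1/2, 5/8, 11/16, 89/128, 179/256 | 359/512, 45/64, 23/32, 3/4, 1 } — 717/1024
edge 12 of 14 (BLUE): { 0, 1/2, 5/8, 11/16, 89/128, 179/256, 717/1024 | 359/512, 45/64, 23/32, 3/4, 1 } — 1435/2048
edge 13 of 14 (BLUE): { 0, 1/2, 5/8, 11/16, 89/128, 179/256, 717/1024, 1435/2048 | 359/512, 45/64, 23/32, 3/4, 1 } — 2871/4096
edge 14 of 14 (RED): { 0, 1/2, 5/8, 11/16, 89/128, 179/256, 717/1024, 1435/2048 | 2871/4096, 359/512, 45/64, 23/32, 3/4, 1 } — 5741/8192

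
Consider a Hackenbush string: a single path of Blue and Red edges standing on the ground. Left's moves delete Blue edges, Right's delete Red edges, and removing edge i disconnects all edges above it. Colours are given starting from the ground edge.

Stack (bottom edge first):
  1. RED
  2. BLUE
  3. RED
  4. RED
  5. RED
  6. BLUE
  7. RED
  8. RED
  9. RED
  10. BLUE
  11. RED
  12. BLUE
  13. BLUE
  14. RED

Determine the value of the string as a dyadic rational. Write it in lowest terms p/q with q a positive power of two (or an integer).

-7635/8192

v_1 [R]  L=[—]  R=[0]  so -1
v_2 [RB]  L=[-1]  R=[0]  so -1/2
v_3 [RBR]  L=[-1]  R=[-1/2 0]  so -3/4
v_4 [RBRR]  L=[-1]  R=[-3/4 -1/2 0]  so -7/8
v_5 [RBRRR]  L=[-1]  R=[-7/8 -3/4 -1/2 0]  so -15/16
v_6 [RBRRRB]  L=[-1 -15/16]  R=[-7/8 -3/4 -1/2 0]  so -29/32
v_7 [RBRRRBR]  L=[-1 -15/16]  R=[-29/32 -7/8 -3/4 -1/2 0]  so -59/64
v_8 [RBRRRBRR]  L=[-1 -15/16]  R=[-59/64 -29/32 -7/8 -3/4 -1/2 0]  so -119/128
v_9 [RBRRRBRRR]  L=[-1 -15/16]  R=[-119/128 -59/64 -29/32 -7/8 -3/4 -1/2 0]  so -239/256
v_10 [RBRRRBRRRB]  L=[-1 -15/16 -239/256]  R=[-119/128 -59/64 -29/32 -7/8 -3/4 -1/2 0]  so -477/512
v_11 [RBRRRBRRRBR]  L=[-1 -15/16 -239/256]  R=[-477/512 -119/128 -59/64 -29/32 -7/8 -3/4 -1/2 0]  so -955/1024
v_12 [RBRRRBRRRBRB]  L=[-1 -15/16 -239/256 -955/1024]  R=[-477/512 -119/128 -59/64 -29/32 -7/8 -3/4 -1/2 0]  so -1909/2048
v_13 [RBRRRBRRRBRBB]  L=[-1 -15/16 -239/256 -955/1024 -1909/2048]  R=[-477/512 -119/128 -59/64 -29/32 -7/8 -3/4 -1/2 0]  so -3817/4096
v_14 [RBRRRBRRRBRBBR]  L=[-1 -15/16 -239/256 -955/1024 -1909/2048]  R=[-3817/4096 -477/512 -119/128 -59/64 -29/32 -7/8 -3/4 -1/2 0]  so -7635/8192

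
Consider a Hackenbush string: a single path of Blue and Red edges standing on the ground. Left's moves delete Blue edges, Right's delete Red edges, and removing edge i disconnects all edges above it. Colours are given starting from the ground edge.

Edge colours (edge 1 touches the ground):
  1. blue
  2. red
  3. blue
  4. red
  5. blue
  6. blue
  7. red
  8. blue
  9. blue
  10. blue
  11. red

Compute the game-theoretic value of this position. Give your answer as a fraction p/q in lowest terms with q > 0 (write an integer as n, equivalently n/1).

733/1024

Build g(s[:k]) for k = 1..11, string s = blue red blue red blue blue red blue blue blue red.
b: Left { 0 }, Right { (no moves) } => simplest 1
br: Left { 0 }, Right { 1 } => simplest 1/2
brb: Left { 0; 1/2 }, Right { 1 } => simplest 3/4
brbr: Left { 0; 1/2 }, Right { 3/4; 1 } => simplest 5/8
brbrb: Left { 0; 1/2; 5/8 }, Right { 3/4; 1 } => simplest 11/16
brbrbb: Left { 0; 1/2; 5/8; 11/16 }, Right { 3/4; 1 } => simplest 23/32
brbrbbr: Left { 0; 1/2; 5/8; 11/16 }, Right { 23/32; 3/4; 1 } => simplest 45/64
brbrbbrb: Left { 0; 1/2; 5/8; 11/16; 45/64 }, Right { 23/32; 3/4; 1 } => simplest 91/128
brbrbbrbb: Left { 0; 1/2; 5/8; 11/16; 45/64; 91/128 }, Right { 23/32; 3/4; 1 } => simplest 183/256
brbrbbrbbb: Left { 0; 1/2; 5/8; 11/16; 45/64; 91/128; 183/256 }, Right { 23/32; 3/4; 1 } => simplest 367/512
brbrbbrbbbr: Left { 0; 1/2; 5/8; 11/16; 45/64; 91/128; 183/256 }, Right { 367/512; 23/32; 3/4; 1 } => simplest 733/1024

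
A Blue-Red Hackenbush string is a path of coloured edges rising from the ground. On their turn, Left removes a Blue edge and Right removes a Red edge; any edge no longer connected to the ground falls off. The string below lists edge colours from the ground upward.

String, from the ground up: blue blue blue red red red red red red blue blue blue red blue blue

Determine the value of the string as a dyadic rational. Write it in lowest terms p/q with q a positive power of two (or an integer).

v(b) = { 0 | · } — 1
v(bb) = { 0,1 | · } — 2
v(bbb) = { 0,1,2 | · } — 3
v(bbbr) = { 0,1,2 | 3 } — 5/2
v(bbbrr) = { 0,1,2 | 5/2,3 } — 9/4
v(bbbrrr) = { 0,1,2 | 9/4,5/2,3 } — 17/8
v(bbbrrrr) = { 0,1,2 | 17/8,9/4,5/2,3 } — 33/16
v(bbbrrrrr) = { 0,1,2 | 33/16,17/8,9/4,5/2,3 } — 65/32
v(bbbrrrrrr) = { 0,1,2 | 65/32,33/16,17/8,9/4,5/2,3 } — 129/64
v(bbbrrrrrrb) = { 0,1,2,129/64 | 65/32,33/16,17/8,9/4,5/2,3 } — 259/128
v(bbbrrrrrrbb) = { 0,1,2,129/64,259/128 | 65/32,33/16,17/8,9/4,5/2,3 } — 519/256
v(bbbrrrrrrbbb) = { 0,1,2,129/64,259/128,519/256 | 65/32,33/16,17/8,9/4,5/2,3 } — 1039/512
v(bbbrrrrrrbbbr) = { 0,1,2,129/64,259/128,519/256 | 1039/512,65/32,33/16,17/8,9/4,5/2,3 } — 2077/1024
v(bbbrrrrrrbbbrb) = { 0,1,2,129/64,259/128,519/256,2077/1024 | 1039/512,65/32,33/16,17/8,9/4,5/2,3 } — 4155/2048
v(bbbrrrrrrbbbrbb) = { 0,1,2,129/64,259/128,519/256,2077/1024,4155/2048 | 1039/512,65/32,33/16,17/8,9/4,5/2,3 } — 8311/4096

8311/4096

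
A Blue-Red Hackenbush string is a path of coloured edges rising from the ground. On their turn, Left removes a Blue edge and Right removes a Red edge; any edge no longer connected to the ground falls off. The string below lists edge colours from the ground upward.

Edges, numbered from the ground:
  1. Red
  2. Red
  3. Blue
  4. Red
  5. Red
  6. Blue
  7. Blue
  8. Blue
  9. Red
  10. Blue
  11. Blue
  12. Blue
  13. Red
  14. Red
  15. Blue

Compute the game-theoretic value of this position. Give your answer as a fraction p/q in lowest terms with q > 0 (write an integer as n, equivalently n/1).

-14477/8192

1 of 15 · R · max L −∞ · min R 0 → -1
2 of 15 · RR · max L −∞ · min R -1 → -2
3 of 15 · RRB · max L -2 · min R -1 → -3/2
4 of 15 · RRBR · max L -2 · min R -3/2 → -7/4
5 of 15 · RRBRR · max L -2 · min R -7/4 → -15/8
6 of 15 · RRBRRB · max L -15/8 · min R -7/4 → -29/16
7 of 15 · RRBRRBB · max L -29/16 · min R -7/4 → -57/32
8 of 15 · RRBRRBBB · max L -57/32 · min R -7/4 → -113/64
9 of 15 · RRBRRBBBR · max L -57/32 · min R -113/64 → -227/128
10 of 15 · RRBRRBBBRB · max L -227/128 · min R -113/64 → -453/256
11 of 15 · RRBRRBBBRBB · max L -453/256 · min R -113/64 → -905/512
12 of 15 · RRBRRBBBRBBB · max L -905/512 · min R -113/64 → -1809/1024
13 of 15 · RRBRRBBBRBBBR · max L -905/512 · min R -1809/1024 → -3619/2048
14 of 15 · RRBRRBBBRBBBRR · max L -905/512 · min R -3619/2048 → -7239/4096
15 of 15 · RRBRRBBBRBBBRRB · max L -7239/4096 · min R -3619/2048 → -14477/8192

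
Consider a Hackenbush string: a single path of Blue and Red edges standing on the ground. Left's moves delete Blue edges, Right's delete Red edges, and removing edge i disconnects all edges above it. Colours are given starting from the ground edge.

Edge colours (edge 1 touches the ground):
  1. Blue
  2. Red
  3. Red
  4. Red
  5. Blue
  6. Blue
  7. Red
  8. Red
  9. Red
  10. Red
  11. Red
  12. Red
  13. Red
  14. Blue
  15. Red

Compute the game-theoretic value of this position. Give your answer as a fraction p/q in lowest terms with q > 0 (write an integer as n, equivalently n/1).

3077/16384

B: Left { 0 }, Right {  } = simplest 1
BR: Left { 0 }, Right { 1 } = simplest 1/2
BRR: Left { 0 }, Right { 1/2 1 } = simplest 1/4
BRRR: Left { 0 }, Right { 1/4 1/2 1 } = simplest 1/8
BRRRB: Left { 0 1/8 }, Right { 1/4 1/2 1 } = simplest 3/16
BRRRBB: Left { 0 1/8 3/16 }, Right { 1/4 1/2 1 } = simplest 7/32
BRRRBBR: Left { 0 1/8 3/16 }, Right { 7/32 1/4 1/2 1 } = simplest 13/64
BRRRBBRR: Left { 0 1/8 3/16 }, Right { 13/64 7/32 1/4 1/2 1 } = simplest 25/128
BRRRBBRRR: Left { 0 1/8 3/16 }, Right { 25/128 13/64 7/32 1/4 1/2 1 } = simplest 49/256
BRRRBBRRRR: Left { 0 1/8 3/16 }, Right { 49/256 25/128 13/64 7/32 1/4 1/2 1 } = simplest 97/512
BRRRBBRRRRR: Left { 0 1/8 3/16 }, Right { 97/512 49/256 25/128 13/64 7/32 1/4 1/2 1 } = simplest 193/1024
BRRRBBRRRRRR: Left { 0 1/8 3/16 }, Right { 193/1024 97/512 49/256 25/128 13/64 7/32 1/4 1/2 1 } = simplest 385/2048
BRRRBBRRRRRRR: Left { 0 1/8 3/16 }, Right { 385/2048 193/1024 97/512 49/256 25/128 13/64 7/32 1/4 1/2 1 } = simplest 769/4096
BRRRBBRRRRRRRB: Left { 0 1/8 3/16 769/4096 }, Right { 385/2048 193/1024 97/512 49/256 25/128 13/64 7/32 1/4 1/2 1 } = simplest 1539/8192
BRRRBBRRRRRRRBR: Left { 0 1/8 3/16 769/4096 }, Right { 1539/8192 385/2048 193/1024 97/512 49/256 25/128 13/64 7/32 1/4 1/2 1 } = simplest 3077/16384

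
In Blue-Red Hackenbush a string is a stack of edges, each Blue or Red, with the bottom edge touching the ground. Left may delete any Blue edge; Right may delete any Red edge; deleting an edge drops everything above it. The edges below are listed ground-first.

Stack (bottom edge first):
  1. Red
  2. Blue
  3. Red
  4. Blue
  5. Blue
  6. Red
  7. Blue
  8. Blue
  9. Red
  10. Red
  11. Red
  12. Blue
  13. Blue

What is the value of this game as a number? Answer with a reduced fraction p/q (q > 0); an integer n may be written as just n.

-2361/4096

Recurse on prefixes of the 13-edge string Red Blue Red Blue Blue Red Blue Blue Red Red Red Blue Blue:
step 1: add Red to get R; options L={ none } R={ 0 } ⇒ -1
step 2: add Blue to get RB; options L={ -1 } R={ 0 } ⇒ -1/2
step 3: add Red to get RBR; options L={ -1 } R={ -1/2, 0 } ⇒ -3/4
step 4: add Blue to get RBRB; options L={ -1, -3/4 } R={ -1/2, 0 } ⇒ -5/8
step 5: add Blue to get RBRBB; options L={ -1, -3/4, -5/8 } R={ -1/2, 0 } ⇒ -9/16
step 6: add Red to get RBRBBR; options L={ -1, -3/4, -5/8 } R={ -9/16, -1/2, 0 } ⇒ -19/32
step 7: add Blue to get RBRBBRB; options L={ -1, -3/4, -5/8, -19/32 } R={ -9/16, -1/2, 0 } ⇒ -37/64
step 8: add Blue to get RBRBBRBB; options L={ -1, -3/4, -5/8, -19/32, -37/64 } R={ -9/16, -1/2, 0 } ⇒ -73/128
step 9: add Red to get RBRBBRBBR; options L={ -1, -3/4, -5/8, -19/32, -37/64 } R={ -73/128, -9/16, -1/2, 0 } ⇒ -147/256
step 10: add Red to get RBRBBRBBRR; options L={ -1, -3/4, -5/8, -19/32, -37/64 } R={ -147/256, -73/128, -9/16, -1/2, 0 } ⇒ -295/512
step 11: add Red to get RBRBBRBBRRR; options L={ -1, -3/4, -5/8, -19/32, -37/64 } R={ -295/512, -147/256, -73/128, -9/16, -1/2, 0 } ⇒ -591/1024
step 12: add Blue to get RBRBBRBBRRRB; options L={ -1, -3/4, -5/8, -19/32, -37/64, -591/1024 } R={ -295/512, -147/256, -73/128, -9/16, -1/2, 0 } ⇒ -1181/2048
step 13: add Blue to get RBRBBRBBRRRBB; options L={ -1, -3/4, -5/8, -19/32, -37/64, -591/1024, -1181/2048 } R={ -295/512, -147/256, -73/128, -9/16, -1/2, 0 } ⇒ -2361/4096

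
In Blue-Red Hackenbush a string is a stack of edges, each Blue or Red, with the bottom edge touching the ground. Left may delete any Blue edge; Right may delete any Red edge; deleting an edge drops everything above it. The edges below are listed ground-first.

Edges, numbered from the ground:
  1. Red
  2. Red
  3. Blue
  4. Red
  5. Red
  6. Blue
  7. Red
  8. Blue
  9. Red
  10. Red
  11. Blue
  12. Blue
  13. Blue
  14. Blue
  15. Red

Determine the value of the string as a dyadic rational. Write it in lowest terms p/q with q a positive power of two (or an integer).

R: Left { ∅ }, Right { 0 } — simplest -1
RR: Left { ∅ }, Right { -1, 0 } — simplest -2
RRB: Left { -2 }, Right { -1, 0 } — simplest -3/2
RRBR: Left { -2 }, Right { -3/2, -1, 0 } — simplest -7/4
RRBRR: Left { -2 }, Right { -7/4, -3/2, -1, 0 } — simplest -15/8
RRBRRB: Left { -2, -15/8 }, Right { -7/4, -3/2, -1, 0 } — simplest -29/16
RRBRRBR: Left { -2, -15/8 }, Right { -29/16, -7/4, -3/2, -1, 0 } — simplest -59/32
RRBRRBRB: Left { -2, -15/8, -59/32 }, Right { -29/16, -7/4, -3/2, -1, 0 } — simplest -117/64
RRBRRBRBR: Left { -2, -15/8, -59/32 }, Right { -117/64, -29/16, -7/4, -3/2, -1, 0 } — simplest -235/128
RRBRRBRBRR: Left { -2, -15/8, -59/32 }, Right { -235/128, -117/64, -29/16, -7/4, -3/2, -1, 0 } — simplest -471/256
RRBRRBRBRRB: Left { -2, -15/8, -59/32, -471/256 }, Right { -235/128, -117/64, -29/16, -7/4, -3/2, -1, 0 } — simplest -941/512
RRBRRBRBRRBB: Left { -2, -15/8, -59/32, -471/256, -941/512 }, Right { -235/128, -117/64, -29/16, -7/4, -3/2, -1, 0 } — simplest -1881/1024
RRBRRBRBRRBBB: Left { -2, -15/8, -59/32, -471/256, -941/512, -1881/1024 }, Right { -235/128, -117/64, -29/16, -7/4, -3/2, -1, 0 } — simplest -3761/2048
RRBRRBRBRRBBBB: Left { -2, -15/8, -59/32, -471/256, -941/512, -1881/1024, -3761/2048 }, Right { -235/128, -117/64, -29/16, -7/4, -3/2, -1, 0 } — simplest -7521/4096
RRBRRBRBRRBBBBR: Left { -2, -15/8, -59/32, -471/256, -941/512, -1881/1024, -3761/2048 }, Right { -7521/4096, -235/128, -117/64, -29/16, -7/4, -3/2, -1, 0 } — simplest -15043/8192

-15043/8192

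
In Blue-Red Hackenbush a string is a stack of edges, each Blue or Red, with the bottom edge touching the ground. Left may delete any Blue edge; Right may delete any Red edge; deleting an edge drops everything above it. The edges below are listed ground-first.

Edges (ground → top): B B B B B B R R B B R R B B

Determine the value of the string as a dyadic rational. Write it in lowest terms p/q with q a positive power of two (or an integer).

Recurse on prefixes of the 14-edge string B B B B B B R R B B R R B B:
edge 1 of 14 (B): { 0 | · } -> 1
edge 2 of 14 (B): { 0,1 | · } -> 2
edge 3 of 14 (B): { 0,1,2 | · } -> 3
edge 4 of 14 (B): { 0,1,2,3 | · } -> 4
edge 5 of 14 (B): { 0,1,2,3,4 | · } -> 5
edge 6 of 14 (B): { 0,1,2,3,4,5 | · } -> 6
edge 7 of 14 (R): { 0,1,2,3,4,5 | 6 } -> 11/2
edge 8 of 14 (R): { 0,1,2,3,4,5 | 11/2,6 } -> 21/4
edge 9 of 14 (B): { 0,1,2,3,4,5,21/4 | 11/2,6 } -> 43/8
edge 10 of 14 (B): { 0,1,2,3,4,5,21/4,43/8 | 11/2,6 } -> 87/16
edge 11 of 14 (R): { 0,1,2,3,4,5,21/4,43/8 | 87/16,11/2,6 } -> 173/32
edge 12 of 14 (R): { 0,1,2,3,4,5,21/4,43/8 | 173/32,87/16,11/2,6 } -> 345/64
edge 13 of 14 (B): { 0,1,2,3,4,5,21/4,43/8,345/64 | 173/32,87/16,11/2,6 } -> 691/128
edge 14 of 14 (B): { 0,1,2,3,4,5,21/4,43/8,345/64,691/128 | 173/32,87/16,11/2,6 } -> 1383/256

1383/256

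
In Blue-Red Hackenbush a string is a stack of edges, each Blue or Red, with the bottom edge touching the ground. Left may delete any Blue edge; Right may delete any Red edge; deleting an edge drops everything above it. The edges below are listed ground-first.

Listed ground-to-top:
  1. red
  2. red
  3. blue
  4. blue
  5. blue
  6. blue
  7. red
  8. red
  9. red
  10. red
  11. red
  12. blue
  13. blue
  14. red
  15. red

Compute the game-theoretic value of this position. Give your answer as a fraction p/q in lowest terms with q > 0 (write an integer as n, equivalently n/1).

-9191/8192

Prefix values for red red blue blue blue blue red red red red red blue blue red red via {L|R} + simplicity:
g(r) = { (no moves) | 0 } => -1
g(rr) = { (no moves) | -1, 0 } => -2
g(rrb) = { -2 | -1, 0 } => -3/2
g(rrbb) = { -2, -3/2 | -1, 0 } => -5/4
g(rrbbb) = { -2, -3/2, -5/4 | -1, 0 } => -9/8
g(rrbbbb) = { -2, -3/2, -5/4, -9/8 | -1, 0 } => -17/16
g(rrbbbbr) = { -2, -3/2, -5/4, -9/8 | -17/16, -1, 0 } => -35/32
g(rrbbbbrr) = { -2, -3/2, -5/4, -9/8 | -35/32, -17/16, -1, 0 } => -71/64
g(rrbbbbrrr) = { -2, -3/2, -5/4, -9/8 | -71/64, -35/32, -17/16, -1, 0 } => -143/128
g(rrbbbbrrrr) = { -2, -3/2, -5/4, -9/8 | -143/128, -71/64, -35/32, -17/16, -1, 0 } => -287/256
g(rrbbbbrrrrr) = { -2, -3/2, -5/4, -9/8 | -287/256, -143/128, -71/64, -35/32, -17/16, -1, 0 } => -575/512
g(rrbbbbrrrrrb) = { -2, -3/2, -5/4, -9/8, -575/512 | -287/256, -143/128, -71/64, -35/32, -17/16, -1, 0 } => -1149/1024
g(rrbbbbrrrrrbb) = { -2, -3/2, -5/4, -9/8, -575/512, -1149/1024 | -287/256, -143/128, -71/64, -35/32, -17/16, -1, 0 } => -2297/2048
g(rrbbbbrrrrrbbr) = { -2, -3/2, -5/4, -9/8, -575/512, -1149/1024 | -2297/2048, -287/256, -143/128, -71/64, -35/32, -17/16, -1, 0 } => -4595/4096
g(rrbbbbrrrrrbbrr) = { -2, -3/2, -5/4, -9/8, -575/512, -1149/1024 | -4595/4096, -2297/2048, -287/256, -143/128, -71/64, -35/32, -17/16, -1, 0 } => -9191/8192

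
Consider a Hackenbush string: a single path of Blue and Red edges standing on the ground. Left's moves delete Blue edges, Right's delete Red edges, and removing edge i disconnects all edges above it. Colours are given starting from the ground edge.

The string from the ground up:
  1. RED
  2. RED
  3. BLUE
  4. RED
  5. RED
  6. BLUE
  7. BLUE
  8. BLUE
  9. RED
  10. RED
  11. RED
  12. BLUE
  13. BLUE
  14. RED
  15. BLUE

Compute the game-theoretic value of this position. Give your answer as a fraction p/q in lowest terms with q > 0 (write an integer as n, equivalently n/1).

Prefix values for RED RED BLUE RED RED BLUE BLUE BLUE RED RED RED BLUE BLUE RED BLUE via {L|R} + simplicity:
1 of 15 · R · max L −∞ · min R 0 -> -1
2 of 15 · RR · max L −∞ · min R -1 -> -2
3 of 15 · RRB · max L -2 · min R -1 -> -3/2
4 of 15 · RRBR · max L -2 · min R -3/2 -> -7/4
5 of 15 · RRBRR · max L -2 · min R -7/4 -> -15/8
6 of 15 · RRBRRB · max L -15/8 · min R -7/4 -> -29/16
7 of 15 · RRBRRBB · max L -29/16 · min R -7/4 -> -57/32
8 of 15 · RRBRRBBB · max L -57/32 · min R -7/4 -> -113/64
9 of 15 · RRBRRBBBR · max L -57/32 · min R -113/64 -> -227/128
10 of 15 · RRBRRBBBRR · max L -57/32 · min R -227/128 -> -455/256
11 of 15 · RRBRRBBBRRR · max L -57/32 · min R -455/256 -> -911/512
12 of 15 · RRBRRBBBRRRB · max L -911/512 · min R -455/256 -> -1821/1024
13 of 15 · RRBRRBBBRRRBB · max L -1821/1024 · min R -455/256 -> -3641/2048
14 of 15 · RRBRRBBBRRRBBR · max L -1821/1024 · min R -3641/2048 -> -7283/4096
15 of 15 · RRBRRBBBRRRBBRB · max L -7283/4096 · min R -3641/2048 -> -14565/8192

-14565/8192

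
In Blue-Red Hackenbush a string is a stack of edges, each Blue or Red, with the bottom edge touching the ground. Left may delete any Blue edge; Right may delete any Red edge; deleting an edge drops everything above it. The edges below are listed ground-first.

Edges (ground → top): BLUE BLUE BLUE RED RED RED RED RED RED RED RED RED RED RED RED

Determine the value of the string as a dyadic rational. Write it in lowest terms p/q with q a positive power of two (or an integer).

8193/4096

Build G(s[:k]) for k = 1..15, string s = BLUE BLUE BLUE RED RED RED RED RED RED RED RED RED RED RED RED.
B: Left { 0 }, Right { · } → simplest 1
BB: Left { 0 1 }, Right { · } → simplest 2
BBB: Left { 0 1 2 }, Right { · } → simplest 3
BBBR: Left { 0 1 2 }, Right { 3 } → simplest 5/2
BBBRR: Left { 0 1 2 }, Right { 5/2 3 } → simplest 9/4
BBBRRR: Left { 0 1 2 }, Right { 9/4 5/2 3 } → simplest 17/8
BBBRRRR: Left { 0 1 2 }, Right { 17/8 9/4 5/2 3 } → simplest 33/16
BBBRRRRR: Left { 0 1 2 }, Right { 33/16 17/8 9/4 5/2 3 } → simplest 65/32
BBBRRRRRR: Left { 0 1 2 }, Right { 65/32 33/16 17/8 9/4 5/2 3 } → simplest 129/64
BBBRRRRRRR: Left { 0 1 2 }, Right { 129/64 65/32 33/16 17/8 9/4 5/2 3 } → simplest 257/128
BBBRRRRRRRR: Left { 0 1 2 }, Right { 257/128 129/64 65/32 33/16 17/8 9/4 5/2 3 } → simplest 513/256
BBBRRRRRRRRR: Left { 0 1 2 }, Right { 513/256 257/128 129/64 65/32 33/16 17/8 9/4 5/2 3 } → simplest 1025/512
BBBRRRRRRRRRR: Left { 0 1 2 }, Right { 1025/512 513/256 257/128 129/64 65/32 33/16 17/8 9/4 5/2 3 } → simplest 2049/1024
BBBRRRRRRRRRRR: Left { 0 1 2 }, Right { 2049/1024 1025/512 513/256 257/128 129/64 65/32 33/16 17/8 9/4 5/2 3 } → simplest 4097/2048
BBBRRRRRRRRRRRR: Left { 0 1 2 }, Right { 4097/2048 2049/1024 1025/512 513/256 257/128 129/64 65/32 33/16 17/8 9/4 5/2 3 } → simplest 8193/4096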